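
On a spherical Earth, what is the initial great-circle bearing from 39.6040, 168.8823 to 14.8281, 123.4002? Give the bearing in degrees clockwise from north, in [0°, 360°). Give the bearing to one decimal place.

251.2°

Δλ = 123.4002 − 168.8823 = -45.4821°.
θ = atan2( sin Δλ · cos φ₂ , cos φ₁ · sin φ₂ − sin φ₁ · cos φ₂ · cos Δλ )
  = atan2(-0.68929, -0.23489) = -108.818° → normalised to [0°, 360°): 251.182°.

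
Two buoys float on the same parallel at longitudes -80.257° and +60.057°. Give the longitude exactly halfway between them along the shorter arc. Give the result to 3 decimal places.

-10.100°

Signed shortest Δλ from -80.257° to +60.057° is +140.314°.
Midpoint longitude = -80.257° + (+140.314°)/2 = -80.257° + 70.157° = -10.100°.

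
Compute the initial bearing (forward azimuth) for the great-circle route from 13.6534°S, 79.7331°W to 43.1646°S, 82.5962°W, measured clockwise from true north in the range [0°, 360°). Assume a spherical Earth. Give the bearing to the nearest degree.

Δλ = -82.5962 − -79.7331 = -2.8631°.
θ = atan2( sin Δλ · cos φ₂ , cos φ₁ · sin φ₂ − sin φ₁ · cos φ₂ · cos Δλ )
  = atan2(-0.03643, -0.49281) = -175.772° → normalised to [0°, 360°): 184.228°.

184°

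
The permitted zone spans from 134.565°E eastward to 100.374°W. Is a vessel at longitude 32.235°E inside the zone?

No

Band width going east from +134.565° to -100.374°: ((-100.374 − 134.565) mod 360) = 125.061°.
Offset of +32.235° east of the west edge: ((32.235 − 134.565) mod 360) = 257.670°.
257.670° > 125.061° ⇒ outside.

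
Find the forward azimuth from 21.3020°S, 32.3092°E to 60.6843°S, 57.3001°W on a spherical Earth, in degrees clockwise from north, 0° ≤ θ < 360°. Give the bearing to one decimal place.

211.1°

Δλ = -57.3001 − 32.3092 = -89.6093°.
θ = atan2( sin Δλ · cos φ₂ , cos φ₁ · sin φ₂ − sin φ₁ · cos φ₂ · cos Δλ )
  = atan2(-0.48961, -0.81115) = -148.885° → normalised to [0°, 360°): 211.115°.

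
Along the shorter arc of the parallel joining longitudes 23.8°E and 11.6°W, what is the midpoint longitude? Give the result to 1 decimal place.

Signed shortest Δλ from +23.8° to -11.6° is -35.4°.
Midpoint longitude = +23.8° + (-35.4°)/2 = +23.8° − 17.7° = +6.1°.

6.1°E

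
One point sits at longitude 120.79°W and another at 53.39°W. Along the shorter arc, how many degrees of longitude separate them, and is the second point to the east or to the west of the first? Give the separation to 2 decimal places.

67.40° east

Raw difference: -53.39 − -120.79 = 67.4°.
Normalise into (−180°, 180°]: 67.4° stays 67.4°.
Positive ⇒ the second point lies to the east; separation 67.40°.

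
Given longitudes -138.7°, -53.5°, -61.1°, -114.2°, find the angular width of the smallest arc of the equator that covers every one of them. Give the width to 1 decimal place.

Sort the longitudes: -138.7°, -114.2°, -61.1°, -53.5°.
Eastward gaps between consecutive values (wrapping around): 24.5°, 53.1°, 7.6°, 274.8°.
Largest gap = 274.8° ⇒ minimal covering band is its complement: 360° − 274.8° = 85.2°.
Band runs from -138.7° eastward to -53.5°.

85.2°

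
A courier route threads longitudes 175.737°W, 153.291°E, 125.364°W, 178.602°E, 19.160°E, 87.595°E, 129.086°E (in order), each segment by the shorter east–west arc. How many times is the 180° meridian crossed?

3

Leg 1: -175.737° → +153.291°, shortest Δλ = -30.972° (west) — crosses 180°.
Leg 2: +153.291° → -125.364°, shortest Δλ = 81.345° (east) — crosses 180°.
Leg 3: -125.364° → +178.602°, shortest Δλ = -56.034° (west) — crosses 180°.
Leg 4: +178.602° → +19.160°, shortest Δλ = -159.442° (west) — does not cross 180°.
Leg 5: +19.160° → +87.595°, shortest Δλ = 68.435° (east) — does not cross 180°.
Leg 6: +87.595° → +129.086°, shortest Δλ = 41.491° (east) — does not cross 180°.
Total crossings: 3.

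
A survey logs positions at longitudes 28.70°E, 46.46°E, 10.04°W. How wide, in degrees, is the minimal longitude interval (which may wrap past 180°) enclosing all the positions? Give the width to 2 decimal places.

56.50°

Sort the longitudes: -10.04°, +28.70°, +46.46°.
Eastward gaps between consecutive values (wrapping around): 38.74°, 17.76°, 303.50°.
Largest gap = 303.50° ⇒ minimal covering band is its complement: 360° − 303.50° = 56.50°.
Band runs from -10.04° eastward to +46.46°.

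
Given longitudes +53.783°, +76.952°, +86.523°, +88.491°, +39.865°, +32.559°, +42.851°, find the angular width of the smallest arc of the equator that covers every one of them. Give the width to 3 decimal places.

Sort the longitudes: +32.559°, +39.865°, +42.851°, +53.783°, +76.952°, +86.523°, +88.491°.
Eastward gaps between consecutive values (wrapping around): 7.306°, 2.986°, 10.932°, 23.169°, 9.571°, 1.968°, 304.068°.
Largest gap = 304.068° ⇒ minimal covering band is its complement: 360° − 304.068° = 55.932°.
Band runs from +32.559° eastward to +88.491°.

55.932°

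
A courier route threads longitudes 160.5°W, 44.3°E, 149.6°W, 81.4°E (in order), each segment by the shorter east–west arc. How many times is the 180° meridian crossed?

3

Leg 1: -160.5° → +44.3°, shortest Δλ = -155.2° (west) — crosses 180°.
Leg 2: +44.3° → -149.6°, shortest Δλ = 166.1° (east) — crosses 180°.
Leg 3: -149.6° → +81.4°, shortest Δλ = -129.0° (west) — crosses 180°.
Total crossings: 3.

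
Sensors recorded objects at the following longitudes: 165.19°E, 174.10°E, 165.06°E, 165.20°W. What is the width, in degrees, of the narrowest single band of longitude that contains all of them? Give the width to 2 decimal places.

29.74°

Sort the longitudes: -165.20°, +165.06°, +165.19°, +174.10°.
Eastward gaps between consecutive values (wrapping around): 330.26°, 0.13°, 8.91°, 20.70°.
Largest gap = 330.26° ⇒ minimal covering band is its complement: 360° − 330.26° = 29.74°.
Band runs from +165.06° eastward to -165.20°, crossing the antimeridian.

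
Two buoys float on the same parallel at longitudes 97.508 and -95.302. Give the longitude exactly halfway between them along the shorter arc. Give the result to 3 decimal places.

-178.897°

Signed shortest Δλ from +97.508° to -95.302° is +167.190°.
Midpoint longitude = +97.508° + (+167.190°)/2 = +97.508° + 83.595° = +181.103°.
Normalise into (−180°, 180°]: -178.897°.
(The naïve average (+97.508 + -95.302)/2 = 1.103° is on the wrong side of the globe.)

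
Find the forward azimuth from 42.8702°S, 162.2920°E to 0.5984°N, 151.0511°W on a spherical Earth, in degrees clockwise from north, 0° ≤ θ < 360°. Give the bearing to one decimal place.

56.9°

Δλ = -151.0511 − 162.2920 = -313.3431°; wrapped into (−180°, 180°]: 46.6569°.
θ = atan2( sin Δλ · cos φ₂ , cos φ₁ · sin φ₂ − sin φ₁ · cos φ₂ · cos Δλ )
  = atan2(0.72722, 0.47459) = 56.871° → normalised to [0°, 360°): 56.871°.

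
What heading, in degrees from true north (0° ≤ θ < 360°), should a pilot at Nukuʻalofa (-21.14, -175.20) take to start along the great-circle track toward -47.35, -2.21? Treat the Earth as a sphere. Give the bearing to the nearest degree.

Δλ = -2.21 − -175.20 = 172.99°.
θ = atan2( sin Δλ · cos φ₂ , cos φ₁ · sin φ₂ − sin φ₁ · cos φ₂ · cos Δλ )
  = atan2(0.08269, -0.92853) = 174.911° → normalised to [0°, 360°): 174.911°.

175°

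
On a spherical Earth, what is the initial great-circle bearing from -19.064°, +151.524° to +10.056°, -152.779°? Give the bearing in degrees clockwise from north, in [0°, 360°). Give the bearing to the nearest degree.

67°

Δλ = -152.779 − 151.524 = -304.303°; wrapped into (−180°, 180°]: 55.697°.
θ = atan2( sin Δλ · cos φ₂ , cos φ₁ · sin φ₂ − sin φ₁ · cos φ₂ · cos Δλ )
  = atan2(0.81338, 0.34628) = 66.939° → normalised to [0°, 360°): 66.939°.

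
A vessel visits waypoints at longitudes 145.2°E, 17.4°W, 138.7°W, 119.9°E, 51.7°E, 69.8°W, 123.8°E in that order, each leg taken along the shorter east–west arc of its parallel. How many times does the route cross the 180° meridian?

2

Leg 1: +145.2° → -17.4°, shortest Δλ = -162.6° (west) — does not cross 180°.
Leg 2: -17.4° → -138.7°, shortest Δλ = -121.3° (west) — does not cross 180°.
Leg 3: -138.7° → +119.9°, shortest Δλ = -101.4° (west) — crosses 180°.
Leg 4: +119.9° → +51.7°, shortest Δλ = -68.2° (west) — does not cross 180°.
Leg 5: +51.7° → -69.8°, shortest Δλ = -121.5° (west) — does not cross 180°.
Leg 6: -69.8° → +123.8°, shortest Δλ = -166.4° (west) — crosses 180°.
Total crossings: 2.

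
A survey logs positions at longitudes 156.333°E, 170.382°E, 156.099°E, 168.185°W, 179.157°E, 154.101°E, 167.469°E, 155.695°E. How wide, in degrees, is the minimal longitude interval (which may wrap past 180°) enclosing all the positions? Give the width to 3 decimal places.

Sort the longitudes: -168.185°, +154.101°, +155.695°, +156.099°, +156.333°, +167.469°, +170.382°, +179.157°.
Eastward gaps between consecutive values (wrapping around): 322.286°, 1.594°, 0.404°, 0.234°, 11.136°, 2.913°, 8.775°, 12.658°.
Largest gap = 322.286° ⇒ minimal covering band is its complement: 360° − 322.286° = 37.714°.
Band runs from +154.101° eastward to -168.185°, crossing the antimeridian.

37.714°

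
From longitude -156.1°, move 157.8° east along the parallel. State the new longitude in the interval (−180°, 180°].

+1.7°

Start at -156.1°; shift +157.8° → +1.7°.
+1.7° already lies in (−180°, 180°].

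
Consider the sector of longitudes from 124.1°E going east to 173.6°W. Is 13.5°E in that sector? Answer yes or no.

Band width going east from +124.1° to -173.6°: ((-173.6 − 124.1) mod 360) = 62.3°.
Offset of +13.5° east of the west edge: ((13.5 − 124.1) mod 360) = 249.4°.
249.4° > 62.3° ⇒ outside.

No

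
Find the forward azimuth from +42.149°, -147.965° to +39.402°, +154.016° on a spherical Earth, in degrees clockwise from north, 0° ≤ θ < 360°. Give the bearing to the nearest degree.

287°

Δλ = 154.016 − -147.965 = 301.981°; wrapped into (−180°, 180°]: -58.019°.
θ = atan2( sin Δλ · cos φ₂ , cos φ₁ · sin φ₂ − sin φ₁ · cos φ₂ · cos Δλ )
  = atan2(-0.65543, 0.19597) = -73.353° → normalised to [0°, 360°): 286.647°.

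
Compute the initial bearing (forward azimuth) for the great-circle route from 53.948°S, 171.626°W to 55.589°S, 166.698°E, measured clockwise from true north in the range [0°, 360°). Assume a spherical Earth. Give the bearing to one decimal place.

253.7°

Δλ = 166.698 − -171.626 = 338.324°; wrapped into (−180°, 180°]: -21.676°.
θ = atan2( sin Δλ · cos φ₂ , cos φ₁ · sin φ₂ − sin φ₁ · cos φ₂ · cos Δλ )
  = atan2(-0.20873, -0.06095) = -106.277° → normalised to [0°, 360°): 253.723°.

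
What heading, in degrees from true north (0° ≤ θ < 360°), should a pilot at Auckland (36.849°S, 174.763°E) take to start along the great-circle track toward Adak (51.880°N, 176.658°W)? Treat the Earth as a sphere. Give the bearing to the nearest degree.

5°

Δλ = -176.658 − 174.763 = -351.421°; wrapped into (−180°, 180°]: 8.579°.
θ = atan2( sin Δλ · cos φ₂ , cos φ₁ · sin φ₂ − sin φ₁ · cos φ₂ · cos Δλ )
  = atan2(0.09209, 0.99561) = 5.284° → normalised to [0°, 360°): 5.284°.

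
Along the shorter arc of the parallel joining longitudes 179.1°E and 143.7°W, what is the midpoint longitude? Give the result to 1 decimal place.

162.3°W

Signed shortest Δλ from +179.1° to -143.7° is +37.2°.
Midpoint longitude = +179.1° + (+37.2°)/2 = +179.1° + 18.6° = +197.7°.
Normalise into (−180°, 180°]: -162.3°.
(The naïve average (+179.1 + -143.7)/2 = 17.7° is on the wrong side of the globe.)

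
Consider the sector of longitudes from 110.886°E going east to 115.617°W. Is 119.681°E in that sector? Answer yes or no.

Yes

Band width going east from +110.886° to -115.617°: ((-115.617 − 110.886) mod 360) = 133.497°.
Offset of +119.681° east of the west edge: ((119.681 − 110.886) mod 360) = 8.795°.
8.795° ≤ 133.497° ⇒ inside.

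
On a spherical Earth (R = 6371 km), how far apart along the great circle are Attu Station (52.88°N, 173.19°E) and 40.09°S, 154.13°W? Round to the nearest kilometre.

Δλ = -154.13 − 173.19 = -327.32°; wrapped into (−180°, 180°]: 32.68°.
Δφ = -40.09 − 52.88 = -92.97°.
a = sin²(Δφ/2) + cos φ₁ · cos φ₂ · sin²(Δλ/2) = 0.562449.
c = 2·atan2(√a, √(1−a)) = 1.69602 rad → d = 6371·c ≈ 10805.36 km.

10805 km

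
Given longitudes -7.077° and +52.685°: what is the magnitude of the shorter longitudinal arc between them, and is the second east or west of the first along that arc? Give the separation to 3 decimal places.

59.762° east

Raw difference: 52.685 − -7.077 = 59.762°.
Normalise into (−180°, 180°]: 59.762° stays 59.762°.
Positive ⇒ the second point lies to the east; separation 59.762°.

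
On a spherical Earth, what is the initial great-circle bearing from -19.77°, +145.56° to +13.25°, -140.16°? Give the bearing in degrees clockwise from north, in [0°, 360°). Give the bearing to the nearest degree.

72°

Δλ = -140.16 − 145.56 = -285.72°; wrapped into (−180°, 180°]: 74.28°.
θ = atan2( sin Δλ · cos φ₂ , cos φ₁ · sin φ₂ − sin φ₁ · cos φ₂ · cos Δλ )
  = atan2(0.93697, 0.30489) = 71.975° → normalised to [0°, 360°): 71.975°.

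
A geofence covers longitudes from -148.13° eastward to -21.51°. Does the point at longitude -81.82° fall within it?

Yes

Band width going east from -148.13° to -21.51°: ((-21.51 − -148.13) mod 360) = 126.62°.
Offset of -81.82° east of the west edge: ((-81.82 − -148.13) mod 360) = 66.31°.
66.31° ≤ 126.62° ⇒ inside.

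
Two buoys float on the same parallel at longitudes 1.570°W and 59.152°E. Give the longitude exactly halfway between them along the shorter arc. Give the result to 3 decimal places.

28.791°E

Signed shortest Δλ from -1.570° to +59.152° is +60.722°.
Midpoint longitude = -1.570° + (+60.722°)/2 = -1.570° + 30.361° = +28.791°.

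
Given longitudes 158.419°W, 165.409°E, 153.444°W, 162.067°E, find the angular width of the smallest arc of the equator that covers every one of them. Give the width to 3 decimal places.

44.489°

Sort the longitudes: -158.419°, -153.444°, +162.067°, +165.409°.
Eastward gaps between consecutive values (wrapping around): 4.975°, 315.511°, 3.342°, 36.172°.
Largest gap = 315.511° ⇒ minimal covering band is its complement: 360° − 315.511° = 44.489°.
Band runs from +162.067° eastward to -153.444°, crossing the antimeridian.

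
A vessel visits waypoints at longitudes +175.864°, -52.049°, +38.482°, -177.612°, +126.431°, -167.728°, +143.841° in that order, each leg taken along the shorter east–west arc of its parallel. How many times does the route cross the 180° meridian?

Leg 1: +175.864° → -52.049°, shortest Δλ = 132.087° (east) — crosses 180°.
Leg 2: -52.049° → +38.482°, shortest Δλ = 90.531° (east) — does not cross 180°.
Leg 3: +38.482° → -177.612°, shortest Δλ = 143.906° (east) — crosses 180°.
Leg 4: -177.612° → +126.431°, shortest Δλ = -55.957° (west) — crosses 180°.
Leg 5: +126.431° → -167.728°, shortest Δλ = 65.841° (east) — crosses 180°.
Leg 6: -167.728° → +143.841°, shortest Δλ = -48.431° (west) — crosses 180°.
Total crossings: 5.

5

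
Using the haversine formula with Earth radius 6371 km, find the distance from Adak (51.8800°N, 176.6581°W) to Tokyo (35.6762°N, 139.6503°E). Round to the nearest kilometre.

Δλ = 139.6503 − -176.6581 = 316.3084°; wrapped into (−180°, 180°]: -43.6916°.
Δφ = 35.6762 − 51.8800 = -16.2038°.
a = sin²(Δφ/2) + cos φ₁ · cos φ₂ · sin²(Δλ/2) = 0.089297.
c = 2·atan2(√a, √(1−a)) = 0.60692 rad → d = 6371·c ≈ 3866.72 km.

3867 km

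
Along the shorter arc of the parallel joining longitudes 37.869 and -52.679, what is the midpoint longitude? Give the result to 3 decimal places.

Signed shortest Δλ from +37.869° to -52.679° is -90.548°.
Midpoint longitude = +37.869° + (-90.548°)/2 = +37.869° − 45.274° = -7.405°.

-7.405°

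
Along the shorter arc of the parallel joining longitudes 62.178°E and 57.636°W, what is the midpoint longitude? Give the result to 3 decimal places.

2.271°E

Signed shortest Δλ from +62.178° to -57.636° is -119.814°.
Midpoint longitude = +62.178° + (-119.814°)/2 = +62.178° − 59.907° = +2.271°.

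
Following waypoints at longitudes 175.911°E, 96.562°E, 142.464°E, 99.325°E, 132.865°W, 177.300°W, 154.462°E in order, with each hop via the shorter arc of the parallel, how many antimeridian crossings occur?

Leg 1: +175.911° → +96.562°, shortest Δλ = -79.349° (west) — does not cross 180°.
Leg 2: +96.562° → +142.464°, shortest Δλ = 45.902° (east) — does not cross 180°.
Leg 3: +142.464° → +99.325°, shortest Δλ = -43.139° (west) — does not cross 180°.
Leg 4: +99.325° → -132.865°, shortest Δλ = 127.81° (east) — crosses 180°.
Leg 5: -132.865° → -177.300°, shortest Δλ = -44.435° (west) — does not cross 180°.
Leg 6: -177.300° → +154.462°, shortest Δλ = -28.238° (west) — crosses 180°.
Total crossings: 2.

2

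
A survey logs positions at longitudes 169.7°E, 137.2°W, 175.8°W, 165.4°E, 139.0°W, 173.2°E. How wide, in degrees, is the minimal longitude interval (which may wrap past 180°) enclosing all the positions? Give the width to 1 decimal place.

57.4°

Sort the longitudes: -175.8°, -139.0°, -137.2°, +165.4°, +169.7°, +173.2°.
Eastward gaps between consecutive values (wrapping around): 36.8°, 1.8°, 302.6°, 4.3°, 3.5°, 11.0°.
Largest gap = 302.6° ⇒ minimal covering band is its complement: 360° − 302.6° = 57.4°.
Band runs from +165.4° eastward to -137.2°, crossing the antimeridian.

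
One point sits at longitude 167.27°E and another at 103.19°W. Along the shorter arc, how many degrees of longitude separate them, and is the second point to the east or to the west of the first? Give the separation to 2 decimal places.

89.54° east

Raw difference: -103.19 − 167.27 = -270.46°.
Normalise into (−180°, 180°]: -270.46° + 360° = 89.54°.
Positive ⇒ the second point lies to the east; separation 89.54°.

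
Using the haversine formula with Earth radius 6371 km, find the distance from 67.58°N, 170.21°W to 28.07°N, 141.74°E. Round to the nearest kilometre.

5416 km

Δλ = 141.74 − -170.21 = 311.95°; wrapped into (−180°, 180°]: -48.05°.
Δφ = 28.07 − 67.58 = -39.51°.
a = sin²(Δφ/2) + cos φ₁ · cos φ₂ · sin²(Δλ/2) = 0.170026.
c = 2·atan2(√a, √(1−a)) = 0.85005 rad → d = 6371·c ≈ 5415.65 km.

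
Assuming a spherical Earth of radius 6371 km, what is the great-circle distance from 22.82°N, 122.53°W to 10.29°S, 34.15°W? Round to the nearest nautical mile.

Δλ = -34.15 − -122.53 = 88.38°.
Δφ = -10.29 − 22.82 = -33.11°.
a = sin²(Δφ/2) + cos φ₁ · cos φ₂ · sin²(Δλ/2) = 0.521820.
c = 2·atan2(√a, √(1−a)) = 1.61445 rad → d = 6371·c ≈ 10285.67 km ≈ 5553.82 nmi.

5554 nmi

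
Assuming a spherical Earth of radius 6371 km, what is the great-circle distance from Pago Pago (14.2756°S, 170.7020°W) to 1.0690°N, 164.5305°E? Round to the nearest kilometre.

3217 km

Δλ = 164.5305 − -170.7020 = 335.2325°; wrapped into (−180°, 180°]: -24.7675°.
Δφ = 1.0690 − -14.2756 = 15.3446°.
a = sin²(Δφ/2) + cos φ₁ · cos φ₂ · sin²(Δλ/2) = 0.062389.
c = 2·atan2(√a, √(1−a)) = 0.50490 rad → d = 6371·c ≈ 3216.72 km.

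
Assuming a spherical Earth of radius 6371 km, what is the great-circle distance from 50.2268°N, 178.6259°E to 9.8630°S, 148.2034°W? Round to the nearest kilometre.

Δλ = -148.2034 − 178.6259 = -326.8293°; wrapped into (−180°, 180°]: 33.1707°.
Δφ = -9.8630 − 50.2268 = -60.0898°.
a = sin²(Δφ/2) + cos φ₁ · cos φ₂ · sin²(Δλ/2) = 0.302034.
c = 2·atan2(√a, √(1−a)) = 1.16371 rad → d = 6371·c ≈ 7414.02 km.

7414 km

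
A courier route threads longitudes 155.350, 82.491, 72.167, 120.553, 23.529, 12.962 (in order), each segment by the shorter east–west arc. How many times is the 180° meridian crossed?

0

Leg 1: +155.350° → +82.491°, shortest Δλ = -72.859° (west) — does not cross 180°.
Leg 2: +82.491° → +72.167°, shortest Δλ = -10.324° (west) — does not cross 180°.
Leg 3: +72.167° → +120.553°, shortest Δλ = 48.386° (east) — does not cross 180°.
Leg 4: +120.553° → +23.529°, shortest Δλ = -97.024° (west) — does not cross 180°.
Leg 5: +23.529° → +12.962°, shortest Δλ = -10.567° (west) — does not cross 180°.
Total crossings: 0.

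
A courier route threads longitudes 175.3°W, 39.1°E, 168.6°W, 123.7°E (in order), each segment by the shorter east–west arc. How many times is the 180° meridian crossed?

Leg 1: -175.3° → +39.1°, shortest Δλ = -145.6° (west) — crosses 180°.
Leg 2: +39.1° → -168.6°, shortest Δλ = 152.3° (east) — crosses 180°.
Leg 3: -168.6° → +123.7°, shortest Δλ = -67.7° (west) — crosses 180°.
Total crossings: 3.

3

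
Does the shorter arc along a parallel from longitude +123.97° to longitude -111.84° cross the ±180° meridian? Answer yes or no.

Naïve |-111.84 − 123.97| = 235.81° > 180°, so the shorter arc goes the other way round — across 180°.
Signed shortest Δλ = ((-111.84 − 123.97 + 180) mod 360) − 180 = 124.19°.
Going east by 124.19° from +123.97° passes through 180° before reaching -111.84°.

Yes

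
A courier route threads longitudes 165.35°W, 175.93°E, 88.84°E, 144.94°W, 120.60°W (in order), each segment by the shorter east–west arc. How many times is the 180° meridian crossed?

2

Leg 1: -165.35° → +175.93°, shortest Δλ = -18.72° (west) — crosses 180°.
Leg 2: +175.93° → +88.84°, shortest Δλ = -87.09° (west) — does not cross 180°.
Leg 3: +88.84° → -144.94°, shortest Δλ = 126.22° (east) — crosses 180°.
Leg 4: -144.94° → -120.60°, shortest Δλ = 24.34° (east) — does not cross 180°.
Total crossings: 2.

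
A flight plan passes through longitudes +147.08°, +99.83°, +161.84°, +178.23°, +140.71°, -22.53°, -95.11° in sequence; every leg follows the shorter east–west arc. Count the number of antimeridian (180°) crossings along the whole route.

Leg 1: +147.08° → +99.83°, shortest Δλ = -47.25° (west) — does not cross 180°.
Leg 2: +99.83° → +161.84°, shortest Δλ = 62.01° (east) — does not cross 180°.
Leg 3: +161.84° → +178.23°, shortest Δλ = 16.39° (east) — does not cross 180°.
Leg 4: +178.23° → +140.71°, shortest Δλ = -37.52° (west) — does not cross 180°.
Leg 5: +140.71° → -22.53°, shortest Δλ = -163.24° (west) — does not cross 180°.
Leg 6: -22.53° → -95.11°, shortest Δλ = -72.58° (west) — does not cross 180°.
Total crossings: 0.

0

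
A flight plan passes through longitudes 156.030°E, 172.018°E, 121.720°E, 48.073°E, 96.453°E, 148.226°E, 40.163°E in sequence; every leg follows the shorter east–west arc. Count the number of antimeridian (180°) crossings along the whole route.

Leg 1: +156.030° → +172.018°, shortest Δλ = 15.988° (east) — does not cross 180°.
Leg 2: +172.018° → +121.720°, shortest Δλ = -50.298° (west) — does not cross 180°.
Leg 3: +121.720° → +48.073°, shortest Δλ = -73.647° (west) — does not cross 180°.
Leg 4: +48.073° → +96.453°, shortest Δλ = 48.38° (east) — does not cross 180°.
Leg 5: +96.453° → +148.226°, shortest Δλ = 51.773° (east) — does not cross 180°.
Leg 6: +148.226° → +40.163°, shortest Δλ = -108.063° (west) — does not cross 180°.
Total crossings: 0.

0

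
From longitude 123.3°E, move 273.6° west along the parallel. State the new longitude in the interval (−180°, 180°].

Start at +123.3°; shift −273.6° → -150.3°.
-150.3° already lies in (−180°, 180°].

150.3°W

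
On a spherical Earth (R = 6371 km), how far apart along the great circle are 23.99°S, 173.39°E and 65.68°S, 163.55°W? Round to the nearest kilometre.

4917 km

Δλ = -163.55 − 173.39 = -336.94°; wrapped into (−180°, 180°]: 23.06°.
Δφ = -65.68 − -23.99 = -41.69°.
a = sin²(Δφ/2) + cos φ₁ · cos φ₂ · sin²(Δλ/2) = 0.141655.
c = 2·atan2(√a, √(1−a)) = 0.77175 rad → d = 6371·c ≈ 4916.84 km.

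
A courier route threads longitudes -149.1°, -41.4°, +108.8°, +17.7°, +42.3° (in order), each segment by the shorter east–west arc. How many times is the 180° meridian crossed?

0

Leg 1: -149.1° → -41.4°, shortest Δλ = 107.7° (east) — does not cross 180°.
Leg 2: -41.4° → +108.8°, shortest Δλ = 150.2° (east) — does not cross 180°.
Leg 3: +108.8° → +17.7°, shortest Δλ = -91.1° (west) — does not cross 180°.
Leg 4: +17.7° → +42.3°, shortest Δλ = 24.6° (east) — does not cross 180°.
Total crossings: 0.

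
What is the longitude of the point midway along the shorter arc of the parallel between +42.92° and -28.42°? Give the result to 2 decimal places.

Signed shortest Δλ from +42.92° to -28.42° is -71.34°.
Midpoint longitude = +42.92° + (-71.34°)/2 = +42.92° − 35.67° = +7.25°.

+7.25°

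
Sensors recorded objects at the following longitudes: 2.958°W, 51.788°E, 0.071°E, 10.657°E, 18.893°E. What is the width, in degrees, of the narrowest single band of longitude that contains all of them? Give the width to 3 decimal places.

54.746°

Sort the longitudes: -2.958°, +0.071°, +10.657°, +18.893°, +51.788°.
Eastward gaps between consecutive values (wrapping around): 3.029°, 10.586°, 8.236°, 32.895°, 305.254°.
Largest gap = 305.254° ⇒ minimal covering band is its complement: 360° − 305.254° = 54.746°.
Band runs from -2.958° eastward to +51.788°.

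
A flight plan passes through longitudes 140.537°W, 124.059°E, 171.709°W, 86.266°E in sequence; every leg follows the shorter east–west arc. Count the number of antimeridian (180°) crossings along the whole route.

3

Leg 1: -140.537° → +124.059°, shortest Δλ = -95.404° (west) — crosses 180°.
Leg 2: +124.059° → -171.709°, shortest Δλ = 64.232° (east) — crosses 180°.
Leg 3: -171.709° → +86.266°, shortest Δλ = -102.025° (west) — crosses 180°.
Total crossings: 3.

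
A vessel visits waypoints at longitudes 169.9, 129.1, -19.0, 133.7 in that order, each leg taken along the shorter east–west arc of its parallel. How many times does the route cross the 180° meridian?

0

Leg 1: +169.9° → +129.1°, shortest Δλ = -40.8° (west) — does not cross 180°.
Leg 2: +129.1° → -19.0°, shortest Δλ = -148.1° (west) — does not cross 180°.
Leg 3: -19.0° → +133.7°, shortest Δλ = 152.7° (east) — does not cross 180°.
Total crossings: 0.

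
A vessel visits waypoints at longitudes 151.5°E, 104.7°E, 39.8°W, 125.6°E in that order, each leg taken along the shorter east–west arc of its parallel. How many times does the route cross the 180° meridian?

0

Leg 1: +151.5° → +104.7°, shortest Δλ = -46.8° (west) — does not cross 180°.
Leg 2: +104.7° → -39.8°, shortest Δλ = -144.5° (west) — does not cross 180°.
Leg 3: -39.8° → +125.6°, shortest Δλ = 165.4° (east) — does not cross 180°.
Total crossings: 0.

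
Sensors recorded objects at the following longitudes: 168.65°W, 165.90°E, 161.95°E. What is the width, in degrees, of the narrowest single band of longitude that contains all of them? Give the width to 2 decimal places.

Sort the longitudes: -168.65°, +161.95°, +165.90°.
Eastward gaps between consecutive values (wrapping around): 330.60°, 3.95°, 25.45°.
Largest gap = 330.60° ⇒ minimal covering band is its complement: 360° − 330.60° = 29.40°.
Band runs from +161.95° eastward to -168.65°, crossing the antimeridian.

29.40°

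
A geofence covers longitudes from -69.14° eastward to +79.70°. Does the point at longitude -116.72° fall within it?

Band width going east from -69.14° to +79.70°: ((79.70 − -69.14) mod 360) = 148.84°.
Offset of -116.72° east of the west edge: ((-116.72 − -69.14) mod 360) = 312.42°.
312.42° > 148.84° ⇒ outside.

No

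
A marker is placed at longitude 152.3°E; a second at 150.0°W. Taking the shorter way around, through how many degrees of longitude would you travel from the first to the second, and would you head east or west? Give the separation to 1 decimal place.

57.7° east

Raw difference: -150.0 − 152.3 = -302.3°.
Normalise into (−180°, 180°]: -302.3° + 360° = 57.7°.
Positive ⇒ the second point lies to the east; separation 57.7°.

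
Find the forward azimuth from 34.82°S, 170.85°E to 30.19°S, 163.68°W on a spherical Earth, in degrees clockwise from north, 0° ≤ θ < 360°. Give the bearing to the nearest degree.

85°

Δλ = -163.68 − 170.85 = -334.53°; wrapped into (−180°, 180°]: 25.47°.
θ = atan2( sin Δλ · cos φ₂ , cos φ₁ · sin φ₂ − sin φ₁ · cos φ₂ · cos Δλ )
  = atan2(0.37171, 0.03275) = 84.964° → normalised to [0°, 360°): 84.964°.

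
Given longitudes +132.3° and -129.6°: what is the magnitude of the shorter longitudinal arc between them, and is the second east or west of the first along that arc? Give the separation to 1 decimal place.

98.1° east

Raw difference: -129.6 − 132.3 = -261.9°.
Normalise into (−180°, 180°]: -261.9° + 360° = 98.1°.
Positive ⇒ the second point lies to the east; separation 98.1°.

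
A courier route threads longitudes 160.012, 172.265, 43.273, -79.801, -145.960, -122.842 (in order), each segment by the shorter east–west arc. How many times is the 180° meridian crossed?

0

Leg 1: +160.012° → +172.265°, shortest Δλ = 12.253° (east) — does not cross 180°.
Leg 2: +172.265° → +43.273°, shortest Δλ = -128.992° (west) — does not cross 180°.
Leg 3: +43.273° → -79.801°, shortest Δλ = -123.074° (west) — does not cross 180°.
Leg 4: -79.801° → -145.960°, shortest Δλ = -66.159° (west) — does not cross 180°.
Leg 5: -145.960° → -122.842°, shortest Δλ = 23.118° (east) — does not cross 180°.
Total crossings: 0.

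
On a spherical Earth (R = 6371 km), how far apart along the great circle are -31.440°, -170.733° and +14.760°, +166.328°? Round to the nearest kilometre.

5691 km

Δλ = 166.328 − -170.733 = 337.061°; wrapped into (−180°, 180°]: -22.939°.
Δφ = 14.760 − -31.440 = 46.200°.
a = sin²(Δφ/2) + cos φ₁ · cos φ₂ · sin²(Δλ/2) = 0.186550.
c = 2·atan2(√a, √(1−a)) = 0.89323 rad → d = 6371·c ≈ 5690.76 km.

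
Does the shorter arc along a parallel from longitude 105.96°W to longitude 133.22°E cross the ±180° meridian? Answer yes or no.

Yes

Naïve |133.22 − -105.96| = 239.18° > 180°, so the shorter arc goes the other way round — across 180°.
Signed shortest Δλ = ((133.22 − -105.96 + 180) mod 360) − 180 = -120.82°.
Going west by 120.82° from -105.96° passes through 180° before reaching +133.22°.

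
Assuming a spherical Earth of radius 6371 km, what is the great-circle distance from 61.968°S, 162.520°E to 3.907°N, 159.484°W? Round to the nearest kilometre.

Δλ = -159.484 − 162.520 = -322.004°; wrapped into (−180°, 180°]: 37.996°.
Δφ = 3.907 − -61.968 = 65.875°.
a = sin²(Δφ/2) + cos φ₁ · cos φ₂ · sin²(Δλ/2) = 0.345324.
c = 2·atan2(√a, √(1−a)) = 1.25628 rad → d = 6371·c ≈ 8003.78 km.

8004 km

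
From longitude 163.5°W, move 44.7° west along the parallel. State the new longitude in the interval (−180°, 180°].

151.8°E

Start at -163.5°; shift −44.7° → -208.2°.
-208.2° lies outside (−180°, 180°]; add 360° → +151.8°.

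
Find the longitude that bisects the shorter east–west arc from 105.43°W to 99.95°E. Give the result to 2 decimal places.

177.26°E

Signed shortest Δλ from -105.43° to +99.95° is -154.62°.
Midpoint longitude = -105.43° + (-154.62°)/2 = -105.43° − 77.31° = -182.74°.
Normalise into (−180°, 180°]: +177.26°.
(The naïve average (-105.43 + +99.95)/2 = -2.74° is on the wrong side of the globe.)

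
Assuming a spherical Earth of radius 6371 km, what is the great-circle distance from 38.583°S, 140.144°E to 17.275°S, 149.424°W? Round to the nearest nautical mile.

3855 nmi

Δλ = -149.424 − 140.144 = -289.568°; wrapped into (−180°, 180°]: 70.432°.
Δφ = -17.275 − -38.583 = 21.308°.
a = sin²(Δφ/2) + cos φ₁ · cos φ₂ · sin²(Δλ/2) = 0.282400.
c = 2·atan2(√a, √(1−a)) = 1.12054 rad → d = 6371·c ≈ 7138.93 km ≈ 3854.72 nmi.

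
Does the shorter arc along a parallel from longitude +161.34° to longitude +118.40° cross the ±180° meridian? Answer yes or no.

Signed shortest Δλ = ((118.40 − 161.34 + 180) mod 360) − 180 = -42.94°.
Going west by 42.94° from +161.34° reaches +118.40° without touching 180°.

No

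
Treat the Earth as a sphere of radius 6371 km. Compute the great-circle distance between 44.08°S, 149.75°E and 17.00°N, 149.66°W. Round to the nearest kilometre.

9152 km

Δλ = -149.66 − 149.75 = -299.41°; wrapped into (−180°, 180°]: 60.59°.
Δφ = 17.00 − -44.08 = 61.08°.
a = sin²(Δφ/2) + cos φ₁ · cos φ₂ · sin²(Δλ/2) = 0.433023.
c = 2·atan2(√a, √(1−a)) = 1.43644 rad → d = 6371·c ≈ 9151.55 km.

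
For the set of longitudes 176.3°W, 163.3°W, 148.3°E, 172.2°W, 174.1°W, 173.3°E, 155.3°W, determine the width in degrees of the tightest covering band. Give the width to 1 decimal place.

Sort the longitudes: -176.3°, -174.1°, -172.2°, -163.3°, -155.3°, +148.3°, +173.3°.
Eastward gaps between consecutive values (wrapping around): 2.2°, 1.9°, 8.9°, 8.0°, 303.6°, 25.0°, 10.4°.
Largest gap = 303.6° ⇒ minimal covering band is its complement: 360° − 303.6° = 56.4°.
Band runs from +148.3° eastward to -155.3°, crossing the antimeridian.

56.4°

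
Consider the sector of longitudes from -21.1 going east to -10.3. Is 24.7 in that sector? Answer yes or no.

No

Band width going east from -21.1° to -10.3°: ((-10.3 − -21.1) mod 360) = 10.8°.
Offset of +24.7° east of the west edge: ((24.7 − -21.1) mod 360) = 45.8°.
45.8° > 10.8° ⇒ outside.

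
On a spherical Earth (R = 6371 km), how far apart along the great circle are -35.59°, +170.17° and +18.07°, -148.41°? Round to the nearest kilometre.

Δλ = -148.41 − 170.17 = -318.58°; wrapped into (−180°, 180°]: 41.42°.
Δφ = 18.07 − -35.59 = 53.66°.
a = sin²(Δφ/2) + cos φ₁ · cos φ₂ · sin²(Δλ/2) = 0.300395.
c = 2·atan2(√a, √(1−a)) = 1.16014 rad → d = 6371·c ≈ 7391.26 km.

7391 km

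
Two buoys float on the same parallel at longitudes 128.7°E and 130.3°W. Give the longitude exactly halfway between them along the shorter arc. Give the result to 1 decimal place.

Signed shortest Δλ from +128.7° to -130.3° is +101.0°.
Midpoint longitude = +128.7° + (+101.0°)/2 = +128.7° + 50.5° = +179.2°.
(The naïve average (+128.7 + -130.3)/2 = -0.8° is on the wrong side of the globe.)

179.2°E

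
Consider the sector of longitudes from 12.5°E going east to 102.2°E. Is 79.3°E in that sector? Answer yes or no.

Band width going east from +12.5° to +102.2°: ((102.2 − 12.5) mod 360) = 89.7°.
Offset of +79.3° east of the west edge: ((79.3 − 12.5) mod 360) = 66.8°.
66.8° ≤ 89.7° ⇒ inside.

Yes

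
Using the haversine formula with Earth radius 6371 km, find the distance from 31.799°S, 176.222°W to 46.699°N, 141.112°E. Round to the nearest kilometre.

9720 km

Δλ = 141.112 − -176.222 = 317.334°; wrapped into (−180°, 180°]: -42.666°.
Δφ = 46.699 − -31.799 = 78.498°.
a = sin²(Δφ/2) + cos φ₁ · cos φ₂ · sin²(Δλ/2) = 0.477439.
c = 2·atan2(√a, √(1−a)) = 1.52566 rad → d = 6371·c ≈ 9719.98 km.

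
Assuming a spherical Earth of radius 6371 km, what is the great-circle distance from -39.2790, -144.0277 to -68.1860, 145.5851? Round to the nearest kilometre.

5206 km

Δλ = 145.5851 − -144.0277 = 289.6128°; wrapped into (−180°, 180°]: -70.3872°.
Δφ = -68.1860 − -39.2790 = -28.9070°.
a = sin²(Δφ/2) + cos φ₁ · cos φ₂ · sin²(Δλ/2) = 0.157843.
c = 2·atan2(√a, √(1−a)) = 0.81713 rad → d = 6371·c ≈ 5205.95 km.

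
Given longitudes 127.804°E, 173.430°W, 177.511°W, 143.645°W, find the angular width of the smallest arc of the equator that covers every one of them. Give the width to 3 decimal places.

88.551°

Sort the longitudes: -177.511°, -173.430°, -143.645°, +127.804°.
Eastward gaps between consecutive values (wrapping around): 4.081°, 29.785°, 271.449°, 54.685°.
Largest gap = 271.449° ⇒ minimal covering band is its complement: 360° − 271.449° = 88.551°.
Band runs from +127.804° eastward to -143.645°, crossing the antimeridian.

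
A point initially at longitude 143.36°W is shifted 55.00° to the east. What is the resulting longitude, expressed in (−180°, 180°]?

88.36°W

Start at -143.36°; shift +55.00° → -88.36°.
-88.36° already lies in (−180°, 180°].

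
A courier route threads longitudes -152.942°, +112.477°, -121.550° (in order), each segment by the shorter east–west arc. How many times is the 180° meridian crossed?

Leg 1: -152.942° → +112.477°, shortest Δλ = -94.581° (west) — crosses 180°.
Leg 2: +112.477° → -121.550°, shortest Δλ = 125.973° (east) — crosses 180°.
Total crossings: 2.

2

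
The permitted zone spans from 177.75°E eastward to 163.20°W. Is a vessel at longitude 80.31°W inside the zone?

No

Band width going east from +177.75° to -163.20°: ((-163.20 − 177.75) mod 360) = 19.05°.
Offset of -80.31° east of the west edge: ((-80.31 − 177.75) mod 360) = 101.94°.
101.94° > 19.05° ⇒ outside.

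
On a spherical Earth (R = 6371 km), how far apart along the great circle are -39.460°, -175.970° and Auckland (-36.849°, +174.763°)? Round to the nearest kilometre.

860 km

Δλ = 174.763 − -175.970 = 350.733°; wrapped into (−180°, 180°]: -9.267°.
Δφ = -36.849 − -39.460 = 2.611°.
a = sin²(Δφ/2) + cos φ₁ · cos φ₂ · sin²(Δλ/2) = 0.004551.
c = 2·atan2(√a, √(1−a)) = 0.13502 rad → d = 6371·c ≈ 860.22 km.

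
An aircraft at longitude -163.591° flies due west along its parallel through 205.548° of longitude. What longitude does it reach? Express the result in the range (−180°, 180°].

Start at -163.591°; shift −205.548° → -369.139°.
-369.139° lies outside (−180°, 180°]; add 360° → -9.139°.

-9.139°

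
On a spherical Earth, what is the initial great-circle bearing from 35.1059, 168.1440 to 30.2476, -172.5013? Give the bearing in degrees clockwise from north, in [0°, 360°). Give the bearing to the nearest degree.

Δλ = -172.5013 − 168.1440 = -340.6453°; wrapped into (−180°, 180°]: 19.3547°.
θ = atan2( sin Δλ · cos φ₂ , cos φ₁ · sin φ₂ − sin φ₁ · cos φ₂ · cos Δλ )
  = atan2(0.28630, -0.05662) = 101.186° → normalised to [0°, 360°): 101.186°.

101°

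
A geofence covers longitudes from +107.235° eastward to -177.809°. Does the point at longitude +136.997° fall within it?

Yes

Band width going east from +107.235° to -177.809°: ((-177.809 − 107.235) mod 360) = 74.956°.
Offset of +136.997° east of the west edge: ((136.997 − 107.235) mod 360) = 29.762°.
29.762° ≤ 74.956° ⇒ inside.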